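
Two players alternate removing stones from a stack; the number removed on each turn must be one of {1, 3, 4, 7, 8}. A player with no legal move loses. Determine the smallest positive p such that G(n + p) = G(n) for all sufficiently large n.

n :  0  1  2  3  4  5  6  7  8  9 10 11 12 13 14 15 16 17 18 19 20 21 22 23
G :  0  1  0  1  2  3  2  3  4  5  4  0  1  0  1  2  3  2  3  4  5  4  0  1
G(n+11) = G(n) holds for n = 0,…,7 (a full window of length max(S) = 8), so the sequence is purely periodic with period 11.

11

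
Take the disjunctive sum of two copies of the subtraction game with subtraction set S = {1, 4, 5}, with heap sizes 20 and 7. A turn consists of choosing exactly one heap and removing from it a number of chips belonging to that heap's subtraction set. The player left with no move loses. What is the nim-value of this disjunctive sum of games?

1

All heaps use S = {1, 4, 5}:
G(0) = 0
G(1) = mex{0} = 1
G(2) = mex{1} = 0
G(3) = mex{0} = 1
G(4) = mex{1,0} = 2
G(5) = mex{2,1,0} = 3
G(6) = mex{3,0,1} = 2
G(7) = mex{2,1,0} = 3
G(8) = mex{3,2,1} = 0
G(9) = mex{0,3,2} = 1
G(10) = mex{1,2,3} = 0
G(11) = mex{0,3,2} = 1
G(12) = mex{1,0,3} = 2
G(13) = mex{2,1,0} = 3
G(14) = mex{3,0,1} = 2
G(15) = mex{2,1,0} = 3
G(16) = mex{3,2,1} = 0
G(17) = mex{0,3,2} = 1
G(18) = mex{1,2,3} = 0
G(19) = mex{0,3,2} = 1
G(20) = mex{1,0,3} = 2
Heap A: G(20) = 2.
Heap B: G(7) = 3.
Combined Grundy value = 2 ⊕ 3 = 1.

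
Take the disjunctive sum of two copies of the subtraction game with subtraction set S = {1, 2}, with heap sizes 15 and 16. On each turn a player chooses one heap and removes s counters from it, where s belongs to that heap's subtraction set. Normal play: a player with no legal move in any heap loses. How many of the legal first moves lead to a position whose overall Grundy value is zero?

2

All heaps use S = {1, 2}:
G(0) = 0
G(1) = mex{0} = 1
G(2) = mex{1,0} = 2
G(3) = mex{2,1} = 0
G(4) = mex{0,2} = 1
G(5) = mex{1,0} = 2
G(6) = mex{2,1} = 0
G(7) = mex{0,2} = 1
G(8) = mex{1,0} = 2
G(9) = mex{2,1} = 0
G(10) = mex{0,2} = 1
G(11) = mex{1,0} = 2
G(12) = mex{2,1} = 0
G(13) = mex{0,2} = 1
G(14) = mex{1,0} = 2
G(15) = mex{2,1} = 0
G(16) = mex{0,2} = 1
Heap A: G(15) = 0.
Heap B: G(16) = 1.
Combined Grundy value = 0 ⊕ 1 = 1.
A winning move leaves total XOR = 0, i.e. changes one component's Grundy value g to g ⊕ X where X is the current total.
Heap A: need g' = 0⊕1 = 1. Options: 15−1→G=2, 15−2→G=1. Hits: 1.
Heap B: need g' = 1⊕1 = 0. Options: 16−1→G=0, 16−2→G=2. Hits: 1.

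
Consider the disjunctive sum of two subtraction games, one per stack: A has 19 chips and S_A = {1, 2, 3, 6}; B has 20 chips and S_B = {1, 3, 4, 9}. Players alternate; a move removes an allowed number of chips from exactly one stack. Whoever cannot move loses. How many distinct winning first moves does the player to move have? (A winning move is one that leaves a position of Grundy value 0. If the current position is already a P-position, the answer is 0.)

Stack A, S = {1, 2, 3, 6}:
G(0) = 0
G(1) = mex{0} = 1
G(2) = mex{1,0} = 2
G(3) = mex{2,1,0} = 3
G(4) = mex{3,2,1} = 0
G(5) = mex{0,3,2} = 1
G(6) = mex{1,0,3,0} = 2
G(7) = mex{2,1,0,1} = 3
G(8) = mex{3,2,1,2} = 0
G(9) = mex{0,3,2,3} = 1
G(10) = mex{1,0,3,0} = 2
G(11) = mex{2,1,0,1} = 3
G(12) = mex{3,2,1,2} = 0
G(13) = mex{0,3,2,3} = 1
G(14) = mex{1,0,3,0} = 2
G(15) = mex{2,1,0,1} = 3
G(16) = mex{3,2,1,2} = 0
G(17) = mex{0,3,2,3} = 1
G(18) = mex{1,0,3,0} = 2
G(19) = mex{2,1,0,1} = 3
G_A(19) = 3.
Stack B, S = {1, 3, 4, 9}:
n :  0  1  2  3  4  5  6  7  8  9 10 11 12 13 14 15 16 17 18 19 20
G :  0  1  0  1  2  3  2  0  1  4  3  2  0  1  0  1  2  3  2  0  1
G_B(20) = 1.
Combined Grundy value = 3 ⊕ 1 = 2.
A winning move leaves total XOR = 0, i.e. changes one component's Grundy value g to g ⊕ X where X is the current total.
Stack A: need g' = 3⊕2 = 1. Options: 19−1→G=2, 19−2→G=1, 19−3→G=0, 19−6→G=1. Hits: 2.
Stack B: need g' = 1⊕2 = 3. Options: 20−1→G=0, 20−3→G=3, 20−4→G=2, 20−9→G=2. Hits: 1.

3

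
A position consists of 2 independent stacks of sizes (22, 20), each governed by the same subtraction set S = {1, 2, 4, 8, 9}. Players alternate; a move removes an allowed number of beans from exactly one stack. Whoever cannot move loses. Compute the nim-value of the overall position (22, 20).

2

All stacks use S = {1, 2, 4, 8, 9}:
n :  0  1  2  3  4  5  6  7  8  9 10 11 12 13 14 15 16 17 18 19 20 21 22
G :  0  1  2  0  1  2  0  1  2  3  4  5  3  0  1  2  0  1  2  0  1  2  3
Stack A: G(22) = 3.
Stack B: G(20) = 1.
Combined Grundy value = 3 ⊕ 1 = 2.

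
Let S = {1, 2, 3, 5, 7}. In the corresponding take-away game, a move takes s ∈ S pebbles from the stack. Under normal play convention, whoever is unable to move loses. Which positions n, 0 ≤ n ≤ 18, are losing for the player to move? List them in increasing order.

G(0) = 0
G(1) = mex{0} = 1
G(2) = mex{1,0} = 2
G(3) = mex{2,1,0} = 3
G(4) = mex{3,2,1} = 0
G(5) = mex{0,3,2,0} = 1
G(6) = mex{1,0,3,1} = 2
G(7) = mex{2,1,0,2,0} = 3
G(8) = mex{3,2,1,3,1} = 0
G(9) = mex{0,3,2,0,2} = 1
G(10) = mex{1,0,3,1,3} = 2
G(11) = mex{2,1,0,2,0} = 3
G(12) = mex{3,2,1,3,1} = 0
G(13) = mex{0,3,2,0,2} = 1
G(14) = mex{1,0,3,1,3} = 2
G(15) = mex{2,1,0,2,0} = 3
G(16) = mex{3,2,1,3,1} = 0
G(17) = mex{0,3,2,0,2} = 1
G(18) = mex{1,0,3,1,3} = 2
P-positions are exactly the n with G(n) = 0.

0, 4, 8, 12, 16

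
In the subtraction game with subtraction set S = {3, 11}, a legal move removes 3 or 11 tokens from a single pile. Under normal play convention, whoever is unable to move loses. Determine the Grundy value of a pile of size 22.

G(0) = 0
G(1) = mex{} = 0
G(2) = mex{} = 0
G(3) = mex{0} = 1
G(4) = mex{0} = 1
G(5) = mex{0} = 1
G(6) = mex{1} = 0
G(7) = mex{1} = 0
G(8) = mex{1} = 0
G(9) = mex{0} = 1
G(10) = mex{0} = 1
G(11) = mex{0,0} = 1
G(12) = mex{1,0} = 2
G(13) = mex{1,0} = 2
G(14) = mex{1,1} = 0
G(15) = mex{2,1} = 0
G(16) = mex{2,1} = 0
G(17) = mex{0,0} = 1
G(18) = mex{0,0} = 1
G(19) = mex{0,0} = 1
G(20) = mex{1,1} = 0
G(21) = mex{1,1} = 0
G(22) = mex{1,1} = 0

0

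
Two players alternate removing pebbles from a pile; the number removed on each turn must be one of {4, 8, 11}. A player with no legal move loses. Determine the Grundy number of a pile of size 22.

G(0) = 0
G(1) = mex{} = 0
G(2) = mex{} = 0
G(3) = mex{} = 0
G(4) = mex{0} = 1
G(5) = mex{0} = 1
G(6) = mex{0} = 1
G(7) = mex{0} = 1
G(8) = mex{1,0} = 2
G(9) = mex{1,0} = 2
G(10) = mex{1,0} = 2
G(11) = mex{1,0,0} = 2
G(12) = mex{2,1,0} = 3
G(13) = mex{2,1,0} = 3
G(14) = mex{2,1,0} = 3
G(15) = mex{2,1,1} = 0
G(16) = mex{3,2,1} = 0
G(17) = mex{3,2,1} = 0
G(18) = mex{3,2,1} = 0
G(19) = mex{0,2,2} = 1
G(20) = mex{0,3,2} = 1
G(21) = mex{0,3,2} = 1
G(22) = mex{0,3,2} = 1

1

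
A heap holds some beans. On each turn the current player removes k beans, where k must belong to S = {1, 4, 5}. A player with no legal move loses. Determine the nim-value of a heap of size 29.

3

G(0) = 0
G(1) = mex{0} = 1
G(2) = mex{1} = 0
G(3) = mex{0} = 1
G(4) = mex{1,0} = 2
G(5) = mex{2,1,0} = 3
G(6) = mex{3,0,1} = 2
G(7) = mex{2,1,0} = 3
G(8) = mex{3,2,1} = 0
G(9) = mex{0,3,2} = 1
G(10) = mex{1,2,3} = 0
G(11) = mex{0,3,2} = 1
G(12) = mex{1,0,3} = 2
G(13) = mex{2,1,0} = 3
G(14) = mex{3,0,1} = 2
G(15) = mex{2,1,0} = 3
G(16) = mex{3,2,1} = 0
G(17) = mex{0,3,2} = 1
G(18) = mex{1,2,3} = 0
G(19) = mex{0,3,2} = 1
G(20) = mex{1,0,3} = 2
G(21) = mex{2,1,0} = 3
G(22) = mex{3,0,1} = 2
G(23) = mex{2,1,0} = 3
G(24) = mex{3,2,1} = 0
G(25) = mex{0,3,2} = 1
G(26) = mex{1,2,3} = 0
G(27) = mex{0,3,2} = 1
G(28) = mex{1,0,3} = 2
G(29) = mex{2,1,0} = 3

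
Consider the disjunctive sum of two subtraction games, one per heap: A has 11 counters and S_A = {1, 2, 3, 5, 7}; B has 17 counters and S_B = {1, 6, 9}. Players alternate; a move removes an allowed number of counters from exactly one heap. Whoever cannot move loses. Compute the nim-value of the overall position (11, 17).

3

Heap A, S = {1, 2, 3, 5, 7}:
n :  0  1  2  3  4  5  6  7  8  9 10 11
G :  0  1  2  3  0  1  2  3  0  1  2  3
G_A(11) = 3.
Heap B, S = {1, 6, 9}:
G(0) = 0
G(1) = mex{0} = 1
G(2) = mex{1} = 0
G(3) = mex{0} = 1
G(4) = mex{1} = 0
G(5) = mex{0} = 1
G(6) = mex{1,0} = 2
G(7) = mex{2,1} = 0
G(8) = mex{0,0} = 1
G(9) = mex{1,1,0} = 2
G(10) = mex{2,0,1} = 3
G(11) = mex{3,1,0} = 2
G(12) = mex{2,2,1} = 0
G(13) = mex{0,0,0} = 1
G(14) = mex{1,1,1} = 0
G(15) = mex{0,2,2} = 1
G(16) = mex{1,3,0} = 2
G(17) = mex{2,2,1} = 0
G_B(17) = 0.
Combined Grundy value = 3 ⊕ 0 = 3.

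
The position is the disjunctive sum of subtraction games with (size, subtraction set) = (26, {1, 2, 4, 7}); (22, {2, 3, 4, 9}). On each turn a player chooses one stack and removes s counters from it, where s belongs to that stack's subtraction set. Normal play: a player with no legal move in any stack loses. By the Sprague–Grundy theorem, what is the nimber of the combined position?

0

Stack A, S = {1, 2, 4, 7}:
n :  0  1  2  3  4  5  6  7  8  9 10 11 12 13 14 15 16 17 18 19 20 21 22 23 24 25 26
G :  0  1  2  0  1  2  0  1  2  0  1  2  0  1  2  0  1  2  0  1  2  0  1  2  0  1  2
G_A(26) = 2.
Stack B, S = {2, 3, 4, 9}:
n :  0  1  2  3  4  5  6  7  8  9 10 11 12 13 14 15 16 17 18 19 20 21 22
G :  0  0  1  1  2  2  0  0  1  1  2  2  0  0  1  1  2  2  0  0  1  1  2
G_B(22) = 2.
Combined Grundy value = 2 ⊕ 2 = 0.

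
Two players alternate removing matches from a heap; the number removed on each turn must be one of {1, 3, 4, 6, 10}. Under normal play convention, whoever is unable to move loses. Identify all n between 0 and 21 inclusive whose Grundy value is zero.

0, 2, 7, 9, 14, 16, 21

G(0) = 0
G(1) = mex{0} = 1
G(2) = mex{1} = 0
G(3) = mex{0,0} = 1
G(4) = mex{1,1,0} = 2
G(5) = mex{2,0,1} = 3
G(6) = mex{3,1,0,0} = 2
G(7) = mex{2,2,1,1} = 0
G(8) = mex{0,3,2,0} = 1
G(9) = mex{1,2,3,1} = 0
G(10) = mex{0,0,2,2,0} = 1
G(11) = mex{1,1,0,3,1} = 2
G(12) = mex{2,0,1,2,0} = 3
G(13) = mex{3,1,0,0,1} = 2
G(14) = mex{2,2,1,1,2} = 0
G(15) = mex{0,3,2,0,3} = 1
G(16) = mex{1,2,3,1,2} = 0
G(17) = mex{0,0,2,2,0} = 1
G(18) = mex{1,1,0,3,1} = 2
G(19) = mex{2,0,1,2,0} = 3
G(20) = mex{3,1,0,0,1} = 2
G(21) = mex{2,2,1,1,2} = 0
P-positions are exactly the n with G(n) = 0.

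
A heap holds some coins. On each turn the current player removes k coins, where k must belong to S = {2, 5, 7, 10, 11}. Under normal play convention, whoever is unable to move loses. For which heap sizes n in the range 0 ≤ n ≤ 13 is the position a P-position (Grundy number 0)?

G(0) = 0
G(1) = mex{} = 0
G(2) = mex{0} = 1
G(3) = mex{0} = 1
G(4) = mex{1} = 0
G(5) = mex{1,0} = 2
G(6) = mex{0,0} = 1
G(7) = mex{2,1,0} = 3
G(8) = mex{1,1,0} = 2
G(9) = mex{3,0,1} = 2
G(10) = mex{2,2,1,0} = 3
G(11) = mex{2,1,0,0,0} = 3
G(12) = mex{3,3,2,1,0} = 4
G(13) = mex{3,2,1,1,1} = 0
P-positions are exactly the n with G(n) = 0.

0, 1, 4, 13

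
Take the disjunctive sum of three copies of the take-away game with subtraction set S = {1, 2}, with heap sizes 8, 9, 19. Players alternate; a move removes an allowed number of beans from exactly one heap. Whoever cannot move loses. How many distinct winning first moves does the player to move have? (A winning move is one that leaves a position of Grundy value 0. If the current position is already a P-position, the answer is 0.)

2

All heaps use S = {1, 2}:
n :  0  1  2  3  4  5  6  7  8  9 10 11 12 13 14 15 16 17 18 19
G :  0  1  2  0  1  2  0  1  2  0  1  2  0  1  2  0  1  2  0  1
Heap A: G(8) = 2.
Heap B: G(9) = 0.
Heap C: G(19) = 1.
Combined Grundy value = 2 ⊕ 0 ⊕ 1 = 3.
A winning move leaves total XOR = 0, i.e. changes one component's Grundy value g to g ⊕ X where X is the current total.
Heap A: need g' = 2⊕3 = 1. Options: 8−1→G=1, 8−2→G=0. Hits: 1.
Heap B: need g' = 0⊕3 = 3. Options: 9−1→G=2, 9−2→G=1. Hits: 0.
Heap C: need g' = 1⊕3 = 2. Options: 19−1→G=0, 19−2→G=2. Hits: 1.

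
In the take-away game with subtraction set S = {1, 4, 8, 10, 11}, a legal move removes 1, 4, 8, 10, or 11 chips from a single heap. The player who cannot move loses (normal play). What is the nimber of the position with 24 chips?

3

G(0) = 0
G(1) = mex{0} = 1
G(2) = mex{1} = 0
G(3) = mex{0} = 1
G(4) = mex{1,0} = 2
G(5) = mex{2,1} = 0
G(6) = mex{0,0} = 1
G(7) = mex{1,1} = 0
G(8) = mex{0,2,0} = 1
G(9) = mex{1,0,1} = 2
G(10) = mex{2,1,0,0} = 3
G(11) = mex{3,0,1,1,0} = 2
G(12) = mex{2,1,2,0,1} = 3
G(13) = mex{3,2,0,1,0} = 4
G(14) = mex{4,3,1,2,1} = 0
G(15) = mex{0,2,0,0,2} = 1
G(16) = mex{1,3,1,1,0} = 2
G(17) = mex{2,4,2,0,1} = 3
G(18) = mex{3,0,3,1,0} = 2
G(19) = mex{2,1,2,2,1} = 0
G(20) = mex{0,2,3,3,2} = 1
G(21) = mex{1,3,4,2,3} = 0
G(22) = mex{0,2,0,3,2} = 1
G(23) = mex{1,0,1,4,3} = 2
G(24) = mex{2,1,2,0,4} = 3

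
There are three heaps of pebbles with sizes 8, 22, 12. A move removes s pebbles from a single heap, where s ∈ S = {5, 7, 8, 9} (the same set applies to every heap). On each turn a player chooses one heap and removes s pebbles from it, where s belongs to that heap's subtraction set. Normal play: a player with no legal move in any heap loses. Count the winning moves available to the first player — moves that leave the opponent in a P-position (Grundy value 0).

2

All heaps use S = {5, 7, 8, 9}:
G(0) = 0
G(1) = mex{} = 0
G(2) = mex{} = 0
G(3) = mex{} = 0
G(4) = mex{} = 0
G(5) = mex{0} = 1
G(6) = mex{0} = 1
G(7) = mex{0,0} = 1
G(8) = mex{0,0,0} = 1
G(9) = mex{0,0,0,0} = 1
G(10) = mex{1,0,0,0} = 2
G(11) = mex{1,0,0,0} = 2
G(12) = mex{1,1,0,0} = 2
G(13) = mex{1,1,1,0} = 2
G(14) = mex{1,1,1,1} = 0
G(15) = mex{2,1,1,1} = 0
G(16) = mex{2,1,1,1} = 0
G(17) = mex{2,2,1,1} = 0
G(18) = mex{2,2,2,1} = 0
G(19) = mex{0,2,2,2} = 1
G(20) = mex{0,2,2,2} = 1
G(21) = mex{0,0,2,2} = 1
G(22) = mex{0,0,0,2} = 1
Heap A: G(8) = 1.
Heap B: G(22) = 1.
Heap C: G(12) = 2.
Combined Grundy value = 1 ⊕ 1 ⊕ 2 = 2.
A winning move leaves total XOR = 0, i.e. changes one component's Grundy value g to g ⊕ X where X is the current total.
Heap A: need g' = 1⊕2 = 3. Options: 8−5→G=0, 8−7→G=0, 8−8→G=0. Hits: 0.
Heap B: need g' = 1⊕2 = 3. Options: 22−5→G=0, 22−7→G=0, 22−8→G=0, 22−9→G=2. Hits: 0.
Heap C: need g' = 2⊕2 = 0. Options: 12−5→G=1, 12−7→G=1, 12−8→G=0, 12−9→G=0. Hits: 2.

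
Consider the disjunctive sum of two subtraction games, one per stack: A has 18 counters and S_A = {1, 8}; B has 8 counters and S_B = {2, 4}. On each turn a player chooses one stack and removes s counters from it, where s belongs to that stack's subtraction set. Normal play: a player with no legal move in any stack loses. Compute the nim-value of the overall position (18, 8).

Stack A, S = {1, 8}:
G(0) = 0
G(1) = mex{0} = 1
G(2) = mex{1} = 0
G(3) = mex{0} = 1
G(4) = mex{1} = 0
G(5) = mex{0} = 1
G(6) = mex{1} = 0
G(7) = mex{0} = 1
G(8) = mex{1,0} = 2
G(9) = mex{2,1} = 0
G(10) = mex{0,0} = 1
G(11) = mex{1,1} = 0
G(12) = mex{0,0} = 1
G(13) = mex{1,1} = 0
G(14) = mex{0,0} = 1
G(15) = mex{1,1} = 0
G(16) = mex{0,2} = 1
G(17) = mex{1,0} = 2
G(18) = mex{2,1} = 0
G_A(18) = 0.
Stack B, S = {2, 4}:
G(0) = 0
G(1) = mex{} = 0
G(2) = mex{0} = 1
G(3) = mex{0} = 1
G(4) = mex{1,0} = 2
G(5) = mex{1,0} = 2
G(6) = mex{2,1} = 0
G(7) = mex{2,1} = 0
G(8) = mex{0,2} = 1
G_B(8) = 1.
Combined Grundy value = 0 ⊕ 1 = 1.

1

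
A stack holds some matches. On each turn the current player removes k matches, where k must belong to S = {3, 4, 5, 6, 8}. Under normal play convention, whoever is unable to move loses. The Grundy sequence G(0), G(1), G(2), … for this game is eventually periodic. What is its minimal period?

11

G(0) = 0
G(1) = mex{} = 0
G(2) = mex{} = 0
G(3) = mex{0} = 1
G(4) = mex{0,0} = 1
G(5) = mex{0,0,0} = 1
G(6) = mex{1,0,0,0} = 2
G(7) = mex{1,1,0,0} = 2
G(8) = mex{1,1,1,0,0} = 2
G(9) = mex{2,1,1,1,0} = 3
G(10) = mex{2,2,1,1,0} = 3
G(11) = mex{2,2,2,1,1} = 0
G(12) = mex{3,2,2,2,1} = 0
G(13) = mex{3,3,2,2,1} = 0
G(14) = mex{0,3,3,2,2} = 1
G(15) = mex{0,0,3,3,2} = 1
G(16) = mex{0,0,0,3,2} = 1
G(17) = mex{1,0,0,0,3} = 2
G(18) = mex{1,1,0,0,3} = 2
G(19) = mex{1,1,1,0,0} = 2
G(20) = mex{2,1,1,1,0} = 3
G(21) = mex{2,2,1,1,0} = 3
G(22) = mex{2,2,2,1,1} = 0
G(23) = mex{3,2,2,2,1} = 0
G(n+11) = G(n) holds for n = 0,…,7 (a full window of length max(S) = 8), so the sequence is purely periodic with period 11.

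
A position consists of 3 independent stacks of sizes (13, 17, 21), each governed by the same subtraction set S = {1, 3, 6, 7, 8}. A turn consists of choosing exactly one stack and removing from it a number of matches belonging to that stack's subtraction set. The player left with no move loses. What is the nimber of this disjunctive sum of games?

All stacks use S = {1, 3, 6, 7, 8}:
n :  0  1  2  3  4  5  6  7  8  9 10 11 12 13 14 15 16 17 18 19 20 21
G :  0  1  0  1  0  1  2  3  2  3  2  3  4  0  1  0  1  0  1  2  3  2
Stack A: G(13) = 0.
Stack B: G(17) = 0.
Stack C: G(21) = 2.
Combined Grundy value = 0 ⊕ 0 ⊕ 2 = 2.

2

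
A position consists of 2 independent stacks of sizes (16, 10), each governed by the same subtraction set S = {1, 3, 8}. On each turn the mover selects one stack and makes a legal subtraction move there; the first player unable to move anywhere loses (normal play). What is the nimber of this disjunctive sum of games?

All stacks use S = {1, 3, 8}:
n :  0  1  2  3  4  5  6  7  8  9 10 11 12 13 14 15 16
G :  0  1  0  1  0  1  0  1  2  3  2  0  1  0  1  0  1
Stack A: G(16) = 1.
Stack B: G(10) = 2.
Combined Grundy value = 1 ⊕ 2 = 3.

3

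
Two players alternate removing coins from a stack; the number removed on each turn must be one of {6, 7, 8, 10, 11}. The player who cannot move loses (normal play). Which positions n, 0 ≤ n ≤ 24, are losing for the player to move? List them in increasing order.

0, 1, 2, 3, 4, 5, 17, 18, 19, 20, 21, 22

n :  0  1  2  3  4  5  6  7  8  9 10 11 12 13 14 15 16 17 18 19 20 21 22 23 24
G :  0  0  0  0  0  0  1  1  1  1  1  1  2  2  2  2  2  0  0  0  0  0  0  1  1
P-positions are exactly the n with G(n) = 0.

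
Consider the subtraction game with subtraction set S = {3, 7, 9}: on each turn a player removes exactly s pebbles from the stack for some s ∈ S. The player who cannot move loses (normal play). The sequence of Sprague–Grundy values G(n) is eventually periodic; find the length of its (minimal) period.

2

n :  0  1  2  3  4  5  6  7  8  9 10 11 12 13 14 15 16 17 18 19 20 21 22 23 24 25 26
G :  0  0  0  1  1  1  0  2  2  1  3  3  0  2  0  1  0  1  0  1  0  1  0  1  0  1  0
From n = 14 onward G(n+2) = G(n); since this holds over max(S) = 9 consecutive positions the period is 2 (pre-period 14).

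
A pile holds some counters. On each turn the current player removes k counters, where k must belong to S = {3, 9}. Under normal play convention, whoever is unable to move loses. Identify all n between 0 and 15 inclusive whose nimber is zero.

0, 1, 2, 6, 7, 8, 12, 13, 14

n :  0  1  2  3  4  5  6  7  8  9 10 11 12 13 14 15
G :  0  0  0  1  1  1  0  0  0  1  1  1  0  0  0  1
P-positions are exactly the n with G(n) = 0.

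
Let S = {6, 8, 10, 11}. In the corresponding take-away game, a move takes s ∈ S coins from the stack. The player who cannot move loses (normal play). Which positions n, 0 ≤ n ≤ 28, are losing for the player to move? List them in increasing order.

G(0) = 0
G(1) = mex{} = 0
G(2) = mex{} = 0
G(3) = mex{} = 0
G(4) = mex{} = 0
G(5) = mex{} = 0
G(6) = mex{0} = 1
G(7) = mex{0} = 1
G(8) = mex{0,0} = 1
G(9) = mex{0,0} = 1
G(10) = mex{0,0,0} = 1
G(11) = mex{0,0,0,0} = 1
G(12) = mex{1,0,0,0} = 2
G(13) = mex{1,0,0,0} = 2
G(14) = mex{1,1,0,0} = 2
G(15) = mex{1,1,0,0} = 2
G(16) = mex{1,1,1,0} = 2
G(17) = mex{1,1,1,1} = 0
G(18) = mex{2,1,1,1} = 0
G(19) = mex{2,1,1,1} = 0
G(20) = mex{2,2,1,1} = 0
G(21) = mex{2,2,1,1} = 0
G(22) = mex{2,2,2,1} = 0
G(23) = mex{0,2,2,2} = 1
G(24) = mex{0,2,2,2} = 1
G(25) = mex{0,0,2,2} = 1
G(26) = mex{0,0,2,2} = 1
G(27) = mex{0,0,0,2} = 1
G(28) = mex{0,0,0,0} = 1
P-positions are exactly the n with G(n) = 0.

0, 1, 2, 3, 4, 5, 17, 18, 19, 20, 21, 22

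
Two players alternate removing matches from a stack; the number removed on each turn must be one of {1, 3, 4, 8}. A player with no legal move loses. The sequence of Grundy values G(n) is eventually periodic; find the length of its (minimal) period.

G(0) = 0
G(1) = mex{0} = 1
G(2) = mex{1} = 0
G(3) = mex{0,0} = 1
G(4) = mex{1,1,0} = 2
G(5) = mex{2,0,1} = 3
G(6) = mex{3,1,0} = 2
G(7) = mex{2,2,1} = 0
G(8) = mex{0,3,2,0} = 1
G(9) = mex{1,2,3,1} = 0
G(10) = mex{0,0,2,0} = 1
G(11) = mex{1,1,0,1} = 2
G(12) = mex{2,0,1,2} = 3
G(13) = mex{3,1,0,3} = 2
G(14) = mex{2,2,1,2} = 0
G(15) = mex{0,3,2,0} = 1
G(16) = mex{1,2,3,1} = 0
G(n+7) = G(n) holds for n = 0,…,7 (a full window of length max(S) = 8), so the sequence is purely periodic with period 7.

7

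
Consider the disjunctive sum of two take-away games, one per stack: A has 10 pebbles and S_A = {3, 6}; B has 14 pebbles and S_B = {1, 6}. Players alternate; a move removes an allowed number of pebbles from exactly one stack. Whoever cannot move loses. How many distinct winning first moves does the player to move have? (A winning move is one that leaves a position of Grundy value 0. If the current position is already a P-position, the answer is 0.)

0

Stack A, S = {3, 6}:
G(0) = 0
G(1) = mex{} = 0
G(2) = mex{} = 0
G(3) = mex{0} = 1
G(4) = mex{0} = 1
G(5) = mex{0} = 1
G(6) = mex{1,0} = 2
G(7) = mex{1,0} = 2
G(8) = mex{1,0} = 2
G(9) = mex{2,1} = 0
G(10) = mex{2,1} = 0
G_A(10) = 0.
Stack B, S = {1, 6}:
G(0) = 0
G(1) = mex{0} = 1
G(2) = mex{1} = 0
G(3) = mex{0} = 1
G(4) = mex{1} = 0
G(5) = mex{0} = 1
G(6) = mex{1,0} = 2
G(7) = mex{2,1} = 0
G(8) = mex{0,0} = 1
G(9) = mex{1,1} = 0
G(10) = mex{0,0} = 1
G(11) = mex{1,1} = 0
G(12) = mex{0,2} = 1
G(13) = mex{1,0} = 2
G(14) = mex{2,1} = 0
G_B(14) = 0.
Combined Grundy value = 0 ⊕ 0 = 0.
A winning move leaves total XOR = 0, i.e. changes one component's Grundy value g to g ⊕ X where X is the current total.
Stack A: target g' = 0⊕0 = 0, but every legal move changes the Grundy value (mex property), so 0 moves.
Stack B: target g' = 0⊕0 = 0, but every legal move changes the Grundy value (mex property), so 0 moves.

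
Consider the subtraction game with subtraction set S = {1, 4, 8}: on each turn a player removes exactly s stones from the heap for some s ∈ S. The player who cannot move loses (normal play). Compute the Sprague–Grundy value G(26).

G(0) = 0
G(1) = mex{0} = 1
G(2) = mex{1} = 0
G(3) = mex{0} = 1
G(4) = mex{1,0} = 2
G(5) = mex{2,1} = 0
G(6) = mex{0,0} = 1
G(7) = mex{1,1} = 0
G(8) = mex{0,2,0} = 1
G(9) = mex{1,0,1} = 2
G(10) = mex{2,1,0} = 3
G(11) = mex{3,0,1} = 2
G(12) = mex{2,1,2} = 0
G(13) = mex{0,2,0} = 1
G(14) = mex{1,3,1} = 0
G(15) = mex{0,2,0} = 1
G(16) = mex{1,0,1} = 2
G(17) = mex{2,1,2} = 0
G(18) = mex{0,0,3} = 1
G(19) = mex{1,1,2} = 0
G(20) = mex{0,2,0} = 1
G(21) = mex{1,0,1} = 2
G(22) = mex{2,1,0} = 3
G(23) = mex{3,0,1} = 2
G(24) = mex{2,1,2} = 0
G(25) = mex{0,2,0} = 1
G(26) = mex{1,3,1} = 0

0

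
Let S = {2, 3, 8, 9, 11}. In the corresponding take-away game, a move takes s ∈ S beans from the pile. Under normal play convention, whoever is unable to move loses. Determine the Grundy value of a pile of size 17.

G(0) = 0
G(1) = mex{} = 0
G(2) = mex{0} = 1
G(3) = mex{0,0} = 1
G(4) = mex{1,0} = 2
G(5) = mex{1,1} = 0
G(6) = mex{2,1} = 0
G(7) = mex{0,2} = 1
G(8) = mex{0,0,0} = 1
G(9) = mex{1,0,0,0} = 2
G(10) = mex{1,1,1,0} = 2
G(11) = mex{2,1,1,1,0} = 3
G(12) = mex{2,2,2,1,0} = 3
G(13) = mex{3,2,0,2,1} = 4
G(14) = mex{3,3,0,0,1} = 2
G(15) = mex{4,3,1,0,2} = 5
G(16) = mex{2,4,1,1,0} = 3
G(17) = mex{5,2,2,1,0} = 3

3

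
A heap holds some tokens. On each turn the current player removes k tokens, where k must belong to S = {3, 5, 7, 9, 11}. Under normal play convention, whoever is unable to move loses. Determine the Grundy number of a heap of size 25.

3

n :  0  1  2  3  4  5  6  7  8  9 10 11 12 13 14 15 16 17 18 19 20 21 22 23 24 25
G :  0  0  0  1  1  1  2  2  2  3  3  3  4  4  0  0  0  1  1  1  2  2  2  3  3  3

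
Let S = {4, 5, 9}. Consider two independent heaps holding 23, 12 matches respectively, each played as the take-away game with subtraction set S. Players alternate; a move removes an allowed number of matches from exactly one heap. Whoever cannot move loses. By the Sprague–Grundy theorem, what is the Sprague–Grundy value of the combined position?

1

All heaps use S = {4, 5, 9}:
n :  0  1  2  3  4  5  6  7  8  9 10 11 12 13 14 15 16 17 18 19 20 21 22 23
G :  0  0  0  0  1  1  1  1  2  2  2  2  3  0  0  0  0  1  1  1  1  2  2  2
Heap A: G(23) = 2.
Heap B: G(12) = 3.
Combined Grundy value = 2 ⊕ 3 = 1.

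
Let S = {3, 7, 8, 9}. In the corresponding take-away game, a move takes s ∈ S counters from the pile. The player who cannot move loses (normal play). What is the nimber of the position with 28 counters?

n :  0  1  2  3  4  5  6  7  8  9 10 11 12 13 14 15 16 17 18 19 20 21 22 23 24 25 26 27 28
G :  0  0  0  1  1  1  0  2  2  1  3  3  0  2  4  1  0  0  0  1  1  1  0  2  2  1  3  3  0

0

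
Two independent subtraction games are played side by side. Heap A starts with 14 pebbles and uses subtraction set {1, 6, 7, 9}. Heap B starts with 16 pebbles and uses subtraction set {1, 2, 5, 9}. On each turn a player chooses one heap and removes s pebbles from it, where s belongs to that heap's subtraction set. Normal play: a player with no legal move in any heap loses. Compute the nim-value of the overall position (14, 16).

0

Heap A, S = {1, 6, 7, 9}:
n :  0  1  2  3  4  5  6  7  8  9 10 11 12 13 14
G :  0  1  0  1  0  1  2  3  2  3  2  3  0  1  0
G_A(14) = 0.
Heap B, S = {1, 2, 5, 9}:
n :  0  1  2  3  4  5  6  7  8  9 10 11 12 13 14 15 16
G :  0  1  2  0  1  2  0  1  2  3  0  1  2  0  1  2  0
G_B(16) = 0.
Combined Grundy value = 0 ⊕ 0 = 0.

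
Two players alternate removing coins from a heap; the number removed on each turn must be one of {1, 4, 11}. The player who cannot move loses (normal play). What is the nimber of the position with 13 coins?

1

G(0) = 0
G(1) = mex{0} = 1
G(2) = mex{1} = 0
G(3) = mex{0} = 1
G(4) = mex{1,0} = 2
G(5) = mex{2,1} = 0
G(6) = mex{0,0} = 1
G(7) = mex{1,1} = 0
G(8) = mex{0,2} = 1
G(9) = mex{1,0} = 2
G(10) = mex{2,1} = 0
G(11) = mex{0,0,0} = 1
G(12) = mex{1,1,1} = 0
G(13) = mex{0,2,0} = 1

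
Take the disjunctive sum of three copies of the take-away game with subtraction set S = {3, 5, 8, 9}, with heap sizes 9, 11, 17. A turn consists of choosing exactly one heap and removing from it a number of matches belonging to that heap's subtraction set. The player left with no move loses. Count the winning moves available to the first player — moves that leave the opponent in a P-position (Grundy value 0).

5

All heaps use S = {3, 5, 8, 9}:
n :  0  1  2  3  4  5  6  7  8  9 10 11 12 13 14 15 16 17
G :  0  0  0  1  1  1  2  2  2  3  3  3  0  0  0  1  1  1
Heap A: G(9) = 3.
Heap B: G(11) = 3.
Heap C: G(17) = 1.
Combined Grundy value = 3 ⊕ 3 ⊕ 1 = 1.
A winning move leaves total XOR = 0, i.e. changes one component's Grundy value g to g ⊕ X where X is the current total.
Heap A: need g' = 3⊕1 = 2. Options: 9−3→G=2, 9−5→G=1, 9−8→G=0, 9−9→G=0. Hits: 1.
Heap B: need g' = 3⊕1 = 2. Options: 11−3→G=2, 11−5→G=2, 11−8→G=1, 11−9→G=0. Hits: 2.
Heap C: need g' = 1⊕1 = 0. Options: 17−3→G=0, 17−5→G=0, 17−8→G=3, 17−9→G=2. Hits: 2.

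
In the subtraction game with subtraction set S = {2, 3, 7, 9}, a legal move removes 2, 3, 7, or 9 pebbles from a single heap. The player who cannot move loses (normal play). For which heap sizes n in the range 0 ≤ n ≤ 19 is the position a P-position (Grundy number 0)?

0, 1, 5, 6, 11, 16, 17

G(0) = 0
G(1) = mex{} = 0
G(2) = mex{0} = 1
G(3) = mex{0,0} = 1
G(4) = mex{1,0} = 2
G(5) = mex{1,1} = 0
G(6) = mex{2,1} = 0
G(7) = mex{0,2,0} = 1
G(8) = mex{0,0,0} = 1
G(9) = mex{1,0,1,0} = 2
G(10) = mex{1,1,1,0} = 2
G(11) = mex{2,1,2,1} = 0
G(12) = mex{2,2,0,1} = 3
G(13) = mex{0,2,0,2} = 1
G(14) = mex{3,0,1,0} = 2
G(15) = mex{1,3,1,0} = 2
G(16) = mex{2,1,2,1} = 0
G(17) = mex{2,2,2,1} = 0
G(18) = mex{0,2,0,2} = 1
G(19) = mex{0,0,3,2} = 1
P-positions are exactly the n with G(n) = 0.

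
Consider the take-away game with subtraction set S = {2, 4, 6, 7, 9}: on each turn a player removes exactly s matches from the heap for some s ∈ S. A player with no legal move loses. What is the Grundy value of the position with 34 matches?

0

G(0) = 0
G(1) = mex{} = 0
G(2) = mex{0} = 1
G(3) = mex{0} = 1
G(4) = mex{1,0} = 2
G(5) = mex{1,0} = 2
G(6) = mex{2,1,0} = 3
G(7) = mex{2,1,0,0} = 3
G(8) = mex{3,2,1,0} = 4
G(9) = mex{3,2,1,1,0} = 4
G(10) = mex{4,3,2,1,0} = 5
G(11) = mex{4,3,2,2,1} = 0
G(12) = mex{5,4,3,2,1} = 0
G(13) = mex{0,4,3,3,2} = 1
G(14) = mex{0,5,4,3,2} = 1
G(15) = mex{1,0,4,4,3} = 2
G(16) = mex{1,0,5,4,3} = 2
G(17) = mex{2,1,0,5,4} = 3
G(18) = mex{2,1,0,0,4} = 3
G(19) = mex{3,2,1,0,5} = 4
G(20) = mex{3,2,1,1,0} = 4
G(21) = mex{4,3,2,1,0} = 5
G(22) = mex{4,3,2,2,1} = 0
G(23) = mex{5,4,3,2,1} = 0
G(24) = mex{0,4,3,3,2} = 1
G(25) = mex{0,5,4,3,2} = 1
G(26) = mex{1,0,4,4,3} = 2
G(27) = mex{1,0,5,4,3} = 2
G(28) = mex{2,1,0,5,4} = 3
G(29) = mex{2,1,0,0,4} = 3
G(30) = mex{3,2,1,0,5} = 4
G(31) = mex{3,2,1,1,0} = 4
G(32) = mex{4,3,2,1,0} = 5
G(33) = mex{4,3,2,2,1} = 0
G(34) = mex{5,4,3,2,1} = 0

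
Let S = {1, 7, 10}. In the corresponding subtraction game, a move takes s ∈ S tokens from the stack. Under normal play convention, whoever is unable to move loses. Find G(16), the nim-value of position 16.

G(0) = 0
G(1) = mex{0} = 1
G(2) = mex{1} = 0
G(3) = mex{0} = 1
G(4) = mex{1} = 0
G(5) = mex{0} = 1
G(6) = mex{1} = 0
G(7) = mex{0,0} = 1
G(8) = mex{1,1} = 0
G(9) = mex{0,0} = 1
G(10) = mex{1,1,0} = 2
G(11) = mex{2,0,1} = 3
G(12) = mex{3,1,0} = 2
G(13) = mex{2,0,1} = 3
G(14) = mex{3,1,0} = 2
G(15) = mex{2,0,1} = 3
G(16) = mex{3,1,0} = 2

2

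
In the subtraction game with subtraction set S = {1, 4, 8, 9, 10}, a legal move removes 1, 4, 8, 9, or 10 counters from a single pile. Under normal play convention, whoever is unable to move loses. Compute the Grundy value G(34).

G(0) = 0
G(1) = mex{0} = 1
G(2) = mex{1} = 0
G(3) = mex{0} = 1
G(4) = mex{1,0} = 2
G(5) = mex{2,1} = 0
G(6) = mex{0,0} = 1
G(7) = mex{1,1} = 0
G(8) = mex{0,2,0} = 1
G(9) = mex{1,0,1,0} = 2
G(10) = mex{2,1,0,1,0} = 3
G(11) = mex{3,0,1,0,1} = 2
G(12) = mex{2,1,2,1,0} = 3
G(13) = mex{3,2,0,2,1} = 4
G(14) = mex{4,3,1,0,2} = 5
G(15) = mex{5,2,0,1,0} = 3
G(16) = mex{3,3,1,0,1} = 2
G(17) = mex{2,4,2,1,0} = 3
G(18) = mex{3,5,3,2,1} = 0
G(19) = mex{0,3,2,3,2} = 1
G(20) = mex{1,2,3,2,3} = 0
G(21) = mex{0,3,4,3,2} = 1
G(22) = mex{1,0,5,4,3} = 2
G(23) = mex{2,1,3,5,4} = 0
G(24) = mex{0,0,2,3,5} = 1
G(25) = mex{1,1,3,2,3} = 0
G(26) = mex{0,2,0,3,2} = 1
G(27) = mex{1,0,1,0,3} = 2
G(28) = mex{2,1,0,1,0} = 3
G(29) = mex{3,0,1,0,1} = 2
G(30) = mex{2,1,2,1,0} = 3
G(31) = mex{3,2,0,2,1} = 4
G(32) = mex{4,3,1,0,2} = 5
G(33) = mex{5,2,0,1,0} = 3
G(34) = mex{3,3,1,0,1} = 2

2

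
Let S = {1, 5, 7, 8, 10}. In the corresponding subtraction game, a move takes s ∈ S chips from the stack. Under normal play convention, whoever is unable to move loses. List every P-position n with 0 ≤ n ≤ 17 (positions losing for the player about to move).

0, 2, 4, 6, 15, 17

G(0) = 0
G(1) = mex{0} = 1
G(2) = mex{1} = 0
G(3) = mex{0} = 1
G(4) = mex{1} = 0
G(5) = mex{0,0} = 1
G(6) = mex{1,1} = 0
G(7) = mex{0,0,0} = 1
G(8) = mex{1,1,1,0} = 2
G(9) = mex{2,0,0,1} = 3
G(10) = mex{3,1,1,0,0} = 2
G(11) = mex{2,0,0,1,1} = 3
G(12) = mex{3,1,1,0,0} = 2
G(13) = mex{2,2,0,1,1} = 3
G(14) = mex{3,3,1,0,0} = 2
G(15) = mex{2,2,2,1,1} = 0
G(16) = mex{0,3,3,2,0} = 1
G(17) = mex{1,2,2,3,1} = 0
P-positions are exactly the n with G(n) = 0.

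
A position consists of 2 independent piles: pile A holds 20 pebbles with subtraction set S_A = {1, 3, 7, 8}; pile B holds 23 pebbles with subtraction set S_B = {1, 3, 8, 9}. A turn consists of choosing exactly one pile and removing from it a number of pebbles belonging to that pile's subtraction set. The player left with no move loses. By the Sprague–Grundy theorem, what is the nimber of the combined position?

Pile A, S = {1, 3, 7, 8}:
G(0) = 0
G(1) = mex{0} = 1
G(2) = mex{1} = 0
G(3) = mex{0,0} = 1
G(4) = mex{1,1} = 0
G(5) = mex{0,0} = 1
G(6) = mex{1,1} = 0
G(7) = mex{0,0,0} = 1
G(8) = mex{1,1,1,0} = 2
G(9) = mex{2,0,0,1} = 3
G(10) = mex{3,1,1,0} = 2
G(11) = mex{2,2,0,1} = 3
G(12) = mex{3,3,1,0} = 2
G(13) = mex{2,2,0,1} = 3
G(14) = mex{3,3,1,0} = 2
G(15) = mex{2,2,2,1} = 0
G(16) = mex{0,3,3,2} = 1
G(17) = mex{1,2,2,3} = 0
G(18) = mex{0,0,3,2} = 1
G(19) = mex{1,1,2,3} = 0
G(20) = mex{0,0,3,2} = 1
G_A(20) = 1.
Pile B, S = {1, 3, 8, 9}:
G(0) = 0
G(1) = mex{0} = 1
G(2) = mex{1} = 0
G(3) = mex{0,0} = 1
G(4) = mex{1,1} = 0
G(5) = mex{0,0} = 1
G(6) = mex{1,1} = 0
G(7) = mex{0,0} = 1
G(8) = mex{1,1,0} = 2
G(9) = mex{2,0,1,0} = 3
G(10) = mex{3,1,0,1} = 2
G(11) = mex{2,2,1,0} = 3
G(12) = mex{3,3,0,1} = 2
G(13) = mex{2,2,1,0} = 3
G(14) = mex{3,3,0,1} = 2
G(15) = mex{2,2,1,0} = 3
G(16) = mex{3,3,2,1} = 0
G(17) = mex{0,2,3,2} = 1
G(18) = mex{1,3,2,3} = 0
G(19) = mex{0,0,3,2} = 1
G(20) = mex{1,1,2,3} = 0
G(21) = mex{0,0,3,2} = 1
G(22) = mex{1,1,2,3} = 0
G(23) = mex{0,0,3,2} = 1
G_B(23) = 1.
Combined Grundy value = 1 ⊕ 1 = 0.

0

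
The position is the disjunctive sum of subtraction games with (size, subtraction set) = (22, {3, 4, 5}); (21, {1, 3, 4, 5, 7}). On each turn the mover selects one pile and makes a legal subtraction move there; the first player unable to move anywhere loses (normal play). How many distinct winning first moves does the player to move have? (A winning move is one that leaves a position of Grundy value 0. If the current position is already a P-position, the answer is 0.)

2

Pile A, S = {3, 4, 5}:
n :  0  1  2  3  4  5  6  7  8  9 10 11 12 13 14 15 16 17 18 19 20 21 22
G :  0  0  0  1  1  1  2  2  0  0  0  1  1  1  2  2  0  0  0  1  1  1  2
G_A(22) = 2.
Pile B, S = {1, 3, 4, 5, 7}:
n :  0  1  2  3  4  5  6  7  8  9 10 11 12 13 14 15 16 17 18 19 20 21
G :  0  1  0  1  2  3  2  3  0  1  0  1  2  3  2  3  0  1  0  1  2  3
G_B(21) = 3.
Combined Grundy value = 2 ⊕ 3 = 1.
A winning move leaves total XOR = 0, i.e. changes one component's Grundy value g to g ⊕ X where X is the current total.
Pile A: need g' = 2⊕1 = 3. Options: 22−3→G=1, 22−4→G=0, 22−5→G=0. Hits: 0.
Pile B: need g' = 3⊕1 = 2. Options: 21−1→G=2, 21−3→G=0, 21−4→G=1, 21−5→G=0, 21−7→G=2. Hits: 2.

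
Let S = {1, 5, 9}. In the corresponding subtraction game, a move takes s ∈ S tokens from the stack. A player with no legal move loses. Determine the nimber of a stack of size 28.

G(0) = 0
G(1) = mex{0} = 1
G(2) = mex{1} = 0
G(3) = mex{0} = 1
G(4) = mex{1} = 0
G(5) = mex{0,0} = 1
G(6) = mex{1,1} = 0
G(7) = mex{0,0} = 1
G(8) = mex{1,1} = 0
G(9) = mex{0,0,0} = 1
G(10) = mex{1,1,1} = 0
G(11) = mex{0,0,0} = 1
G(12) = mex{1,1,1} = 0
G(13) = mex{0,0,0} = 1
G(14) = mex{1,1,1} = 0
G(15) = mex{0,0,0} = 1
G(16) = mex{1,1,1} = 0
G(17) = mex{0,0,0} = 1
G(18) = mex{1,1,1} = 0
G(19) = mex{0,0,0} = 1
G(20) = mex{1,1,1} = 0
G(21) = mex{0,0,0} = 1
G(22) = mex{1,1,1} = 0
G(23) = mex{0,0,0} = 1
G(24) = mex{1,1,1} = 0
G(25) = mex{0,0,0} = 1
G(26) = mex{1,1,1} = 0
G(27) = mex{0,0,0} = 1
G(28) = mex{1,1,1} = 0

0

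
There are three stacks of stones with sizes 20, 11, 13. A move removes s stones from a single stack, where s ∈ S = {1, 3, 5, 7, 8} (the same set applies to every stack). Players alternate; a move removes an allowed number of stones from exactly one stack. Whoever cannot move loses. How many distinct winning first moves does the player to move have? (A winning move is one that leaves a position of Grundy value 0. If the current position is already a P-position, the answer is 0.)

All stacks use S = {1, 3, 5, 7, 8}:
n :  0  1  2  3  4  5  6  7  8  9 10 11 12 13 14 15 16 17 18 19 20
G :  0  1  0  1  0  1  0  1  2  3  2  3  2  3  2  0  1  0  1  0  1
Stack A: G(20) = 1.
Stack B: G(11) = 3.
Stack C: G(13) = 3.
Combined Grundy value = 1 ⊕ 3 ⊕ 3 = 1.
A winning move leaves total XOR = 0, i.e. changes one component's Grundy value g to g ⊕ X where X is the current total.
Stack A: need g' = 1⊕1 = 0. Options: 20−1→G=0, 20−3→G=0, 20−5→G=0, 20−7→G=3, 20−8→G=2. Hits: 3.
Stack B: need g' = 3⊕1 = 2. Options: 11−1→G=2, 11−3→G=2, 11−5→G=0, 11−7→G=0, 11−8→G=1. Hits: 2.
Stack C: need g' = 3⊕1 = 2. Options: 13−1→G=2, 13−3→G=2, 13−5→G=2, 13−7→G=0, 13−8→G=1. Hits: 3.

8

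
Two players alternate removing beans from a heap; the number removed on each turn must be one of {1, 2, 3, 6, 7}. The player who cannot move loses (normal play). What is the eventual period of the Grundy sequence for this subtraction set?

4

n :  0  1  2  3  4  5  6  7  8  9 10 11 12 13 14
G :  0  1  2  3  0  1  2  3  0  1  2  3  0  1  2
G(n+4) = G(n) holds for n = 0,…,6 (a full window of length max(S) = 7), so the sequence is purely periodic with period 4.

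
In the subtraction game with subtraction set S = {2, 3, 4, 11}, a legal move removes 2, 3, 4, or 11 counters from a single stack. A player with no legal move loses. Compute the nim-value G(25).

G(0) = 0
G(1) = mex{} = 0
G(2) = mex{0} = 1
G(3) = mex{0,0} = 1
G(4) = mex{1,0,0} = 2
G(5) = mex{1,1,0} = 2
G(6) = mex{2,1,1} = 0
G(7) = mex{2,2,1} = 0
G(8) = mex{0,2,2} = 1
G(9) = mex{0,0,2} = 1
G(10) = mex{1,0,0} = 2
G(11) = mex{1,1,0,0} = 2
G(12) = mex{2,1,1,0} = 3
G(13) = mex{2,2,1,1} = 0
G(14) = mex{3,2,2,1} = 0
G(15) = mex{0,3,2,2} = 1
G(16) = mex{0,0,3,2} = 1
G(17) = mex{1,0,0,0} = 2
G(18) = mex{1,1,0,0} = 2
G(19) = mex{2,1,1,1} = 0
G(20) = mex{2,2,1,1} = 0
G(21) = mex{0,2,2,2} = 1
G(22) = mex{0,0,2,2} = 1
G(23) = mex{1,0,0,3} = 2
G(24) = mex{1,1,0,0} = 2
G(25) = mex{2,1,1,0} = 3

3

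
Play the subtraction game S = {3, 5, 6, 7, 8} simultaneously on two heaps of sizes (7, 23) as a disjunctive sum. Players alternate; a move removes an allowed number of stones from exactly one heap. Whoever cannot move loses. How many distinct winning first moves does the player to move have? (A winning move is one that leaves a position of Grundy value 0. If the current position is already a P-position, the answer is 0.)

All heaps use S = {3, 5, 6, 7, 8}:
n :  0  1  2  3  4  5  6  7  8  9 10 11 12 13 14 15 16 17 18 19 20 21 22 23
G :  0  0  0  1  1  1  2  2  2  3  3  0  0  0  1  1  1  2  2  2  3  3  0  0
Heap A: G(7) = 2.
Heap B: G(23) = 0.
Combined Grundy value = 2 ⊕ 0 = 2.
A winning move leaves total XOR = 0, i.e. changes one component's Grundy value g to g ⊕ X where X is the current total.
Heap A: need g' = 2⊕2 = 0. Options: 7−3→G=1, 7−5→G=0, 7−6→G=0, 7−7→G=0. Hits: 3.
Heap B: need g' = 0⊕2 = 2. Options: 23−3→G=3, 23−5→G=2, 23−6→G=2, 23−7→G=1, 23−8→G=1. Hits: 2.

5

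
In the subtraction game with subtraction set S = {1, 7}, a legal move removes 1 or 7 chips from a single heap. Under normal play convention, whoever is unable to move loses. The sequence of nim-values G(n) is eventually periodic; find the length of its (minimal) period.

2

n :  0  1  2  3  4  5  6  7  8  9 10 11 12 13 14
G :  0  1  0  1  0  1  0  1  0  1  0  1  0  1  0
G(n+2) = G(n) holds for n = 0,…,6 (a full window of length max(S) = 7), so the sequence is purely periodic with period 2.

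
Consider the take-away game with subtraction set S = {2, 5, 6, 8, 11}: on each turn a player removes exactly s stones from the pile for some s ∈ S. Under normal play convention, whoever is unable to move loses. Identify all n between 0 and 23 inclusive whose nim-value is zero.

0, 1, 4, 13, 14, 17

G(0) = 0
G(1) = mex{} = 0
G(2) = mex{0} = 1
G(3) = mex{0} = 1
G(4) = mex{1} = 0
G(5) = mex{1,0} = 2
G(6) = mex{0,0,0} = 1
G(7) = mex{2,1,0} = 3
G(8) = mex{1,1,1,0} = 2
G(9) = mex{3,0,1,0} = 2
G(10) = mex{2,2,0,1} = 3
G(11) = mex{2,1,2,1,0} = 3
G(12) = mex{3,3,1,0,0} = 2
G(13) = mex{3,2,3,2,1} = 0
G(14) = mex{2,2,2,1,1} = 0
G(15) = mex{0,3,2,3,0} = 1
G(16) = mex{0,3,3,2,2} = 1
G(17) = mex{1,2,3,2,1} = 0
G(18) = mex{1,0,2,3,3} = 4
G(19) = mex{0,0,0,3,2} = 1
G(20) = mex{4,1,0,2,2} = 3
G(21) = mex{1,1,1,0,3} = 2
G(22) = mex{3,0,1,0,3} = 2
G(23) = mex{2,4,0,1,2} = 3
P-positions are exactly the n with G(n) = 0.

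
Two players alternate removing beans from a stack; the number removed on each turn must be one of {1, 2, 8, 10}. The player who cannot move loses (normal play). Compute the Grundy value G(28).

1

G(0) = 0
G(1) = mex{0} = 1
G(2) = mex{1,0} = 2
G(3) = mex{2,1} = 0
G(4) = mex{0,2} = 1
G(5) = mex{1,0} = 2
G(6) = mex{2,1} = 0
G(7) = mex{0,2} = 1
G(8) = mex{1,0,0} = 2
G(9) = mex{2,1,1} = 0
G(10) = mex{0,2,2,0} = 1
G(11) = mex{1,0,0,1} = 2
G(12) = mex{2,1,1,2} = 0
G(13) = mex{0,2,2,0} = 1
G(14) = mex{1,0,0,1} = 2
G(15) = mex{2,1,1,2} = 0
G(16) = mex{0,2,2,0} = 1
G(17) = mex{1,0,0,1} = 2
G(18) = mex{2,1,1,2} = 0
G(19) = mex{0,2,2,0} = 1
G(20) = mex{1,0,0,1} = 2
G(21) = mex{2,1,1,2} = 0
G(22) = mex{0,2,2,0} = 1
G(23) = mex{1,0,0,1} = 2
G(24) = mex{2,1,1,2} = 0
G(25) = mex{0,2,2,0} = 1
G(26) = mex{1,0,0,1} = 2
G(27) = mex{2,1,1,2} = 0
G(28) = mex{0,2,2,0} = 1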